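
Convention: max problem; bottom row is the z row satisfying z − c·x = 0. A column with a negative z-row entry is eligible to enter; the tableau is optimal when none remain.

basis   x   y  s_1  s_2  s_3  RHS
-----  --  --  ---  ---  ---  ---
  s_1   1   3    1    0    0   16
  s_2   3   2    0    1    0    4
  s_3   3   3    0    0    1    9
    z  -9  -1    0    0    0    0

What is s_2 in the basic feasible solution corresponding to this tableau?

4

s_2 is basic (row 2); its value is the RHS of that row, 4.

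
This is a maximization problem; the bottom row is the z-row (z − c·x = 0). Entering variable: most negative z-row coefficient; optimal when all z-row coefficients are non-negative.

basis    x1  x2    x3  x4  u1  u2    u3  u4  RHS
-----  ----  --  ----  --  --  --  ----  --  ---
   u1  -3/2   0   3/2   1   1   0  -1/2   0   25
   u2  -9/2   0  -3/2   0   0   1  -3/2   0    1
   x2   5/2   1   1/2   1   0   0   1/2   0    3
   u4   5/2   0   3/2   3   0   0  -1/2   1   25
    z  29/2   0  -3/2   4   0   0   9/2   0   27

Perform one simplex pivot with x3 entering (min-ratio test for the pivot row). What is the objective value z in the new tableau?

Ratio test on column x3 — row 1: 25/(3/2) = 50/3; row 2: entry -3/2 ≤ 0; row 3: 3/(1/2) = 6; row 4: 25/(3/2) = 50/3. Minimum is 6 at row 3 (x2 leaves); pivot element 1/2.
Pivot on row 3; the z-row RHS becomes 27 − (-3/2)·6 = 36.

36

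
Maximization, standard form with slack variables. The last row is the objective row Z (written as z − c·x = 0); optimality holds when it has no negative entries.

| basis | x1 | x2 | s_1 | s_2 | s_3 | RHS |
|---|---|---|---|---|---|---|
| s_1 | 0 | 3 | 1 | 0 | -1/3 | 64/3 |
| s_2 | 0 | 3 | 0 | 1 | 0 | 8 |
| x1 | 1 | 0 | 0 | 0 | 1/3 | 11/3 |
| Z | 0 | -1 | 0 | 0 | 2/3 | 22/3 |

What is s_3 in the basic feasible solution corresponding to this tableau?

0

s_3 is not in the basis, so in the current basic feasible solution s_3 = 0.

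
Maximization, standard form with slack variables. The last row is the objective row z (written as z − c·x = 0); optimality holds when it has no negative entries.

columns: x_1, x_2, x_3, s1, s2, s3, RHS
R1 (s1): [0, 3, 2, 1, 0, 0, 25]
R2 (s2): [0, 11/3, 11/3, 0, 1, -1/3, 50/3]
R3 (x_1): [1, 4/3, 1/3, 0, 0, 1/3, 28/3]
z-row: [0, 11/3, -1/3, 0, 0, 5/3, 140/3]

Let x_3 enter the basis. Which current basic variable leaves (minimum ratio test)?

s2

Column x_3 entries and ratios — s1: 25/2 = 25/2; s2: (50/3)/(11/3) = 50/11; x_1: (28/3)/(1/3) = 28.
Smallest ratio is 50/11 in the row of s2, so s2 leaves.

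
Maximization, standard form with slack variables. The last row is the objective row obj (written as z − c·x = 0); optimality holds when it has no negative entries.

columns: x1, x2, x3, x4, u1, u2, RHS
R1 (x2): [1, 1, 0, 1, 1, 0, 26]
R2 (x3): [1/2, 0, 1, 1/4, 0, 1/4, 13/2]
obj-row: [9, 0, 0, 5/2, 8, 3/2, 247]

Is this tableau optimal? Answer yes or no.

yes

Every obj-row coefficient is ≥ 0, so the tableau is optimal.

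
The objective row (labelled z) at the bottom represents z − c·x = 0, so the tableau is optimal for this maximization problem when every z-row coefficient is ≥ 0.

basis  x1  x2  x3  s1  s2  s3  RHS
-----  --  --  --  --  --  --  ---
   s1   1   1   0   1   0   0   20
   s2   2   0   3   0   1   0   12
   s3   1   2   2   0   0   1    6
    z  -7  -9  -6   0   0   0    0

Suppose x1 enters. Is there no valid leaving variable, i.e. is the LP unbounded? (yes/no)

Column x1 has positive entries in row(s) 1, 2, 3, so the ratio test bounds it — not unbounded.

no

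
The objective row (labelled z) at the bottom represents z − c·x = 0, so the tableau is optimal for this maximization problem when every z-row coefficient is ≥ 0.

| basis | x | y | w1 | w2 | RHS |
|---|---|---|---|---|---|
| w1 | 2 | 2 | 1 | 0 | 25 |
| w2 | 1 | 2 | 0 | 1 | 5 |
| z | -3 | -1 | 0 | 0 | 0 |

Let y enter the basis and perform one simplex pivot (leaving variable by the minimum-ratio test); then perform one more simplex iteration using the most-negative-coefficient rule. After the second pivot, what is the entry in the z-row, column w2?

3

Ratio test on column y — row 1: 25/2 = 25/2; row 2: 5/2 = 5/2. Minimum is 5/2 at row 2 (w2 leaves); pivot element 2.
Divide row 2 by 2; eliminate column y from the other rows.
Second iteration: most negative z-row entry is -5/2 in column x, so x enters.
Ratio test on column x — row 1: 20/1 = 20; row 2: (5/2)/(1/2) = 5. Minimum is 5 at row 2 (y leaves); pivot element 1/2.
Divide row 2 by 1/2; eliminate column x from the other rows.
After both pivots, the entry at the z-row, column w2 is 3.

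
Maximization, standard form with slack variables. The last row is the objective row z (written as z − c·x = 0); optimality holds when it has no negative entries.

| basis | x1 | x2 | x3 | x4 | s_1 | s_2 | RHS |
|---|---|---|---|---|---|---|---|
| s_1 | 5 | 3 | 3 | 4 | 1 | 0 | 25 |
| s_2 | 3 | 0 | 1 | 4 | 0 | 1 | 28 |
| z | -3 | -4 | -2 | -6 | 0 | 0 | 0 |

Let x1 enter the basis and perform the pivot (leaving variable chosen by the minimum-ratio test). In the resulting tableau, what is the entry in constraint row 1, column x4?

4/5

Ratio test on column x1 — row 1: 25/5 = 5; row 2: 28/3 = 28/3. Minimum is 5 at row 1 (s_1 leaves); pivot element 5.
Divide row 1 by 5; eliminate column x1 from the other rows.
In the new row 1, the x4 entry is the old entry divided by the pivot: 4/5 = 4/5.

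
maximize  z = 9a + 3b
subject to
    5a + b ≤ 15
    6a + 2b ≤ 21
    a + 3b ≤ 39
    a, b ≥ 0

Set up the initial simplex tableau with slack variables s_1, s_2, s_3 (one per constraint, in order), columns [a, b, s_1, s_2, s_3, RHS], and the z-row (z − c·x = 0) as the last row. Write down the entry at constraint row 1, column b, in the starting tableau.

1

Constraint 1 has coefficient 1 on b.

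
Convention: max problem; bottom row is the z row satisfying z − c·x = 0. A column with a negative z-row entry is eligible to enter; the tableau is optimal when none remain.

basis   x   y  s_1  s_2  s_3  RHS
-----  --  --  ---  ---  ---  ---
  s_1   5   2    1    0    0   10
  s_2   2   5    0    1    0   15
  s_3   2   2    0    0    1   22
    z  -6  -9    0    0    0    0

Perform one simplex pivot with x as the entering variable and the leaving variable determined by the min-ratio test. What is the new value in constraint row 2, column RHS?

Ratio test on column x — row 1: 10/5 = 2; row 2: 15/2 = 15/2; row 3: 22/2 = 11. Minimum is 2 at row 1 (s_1 leaves); pivot element 5.
Divide row 1 by 5; eliminate column x from the other rows.
Row 2 update in column RHS: 15 − 2·2 = 11.

11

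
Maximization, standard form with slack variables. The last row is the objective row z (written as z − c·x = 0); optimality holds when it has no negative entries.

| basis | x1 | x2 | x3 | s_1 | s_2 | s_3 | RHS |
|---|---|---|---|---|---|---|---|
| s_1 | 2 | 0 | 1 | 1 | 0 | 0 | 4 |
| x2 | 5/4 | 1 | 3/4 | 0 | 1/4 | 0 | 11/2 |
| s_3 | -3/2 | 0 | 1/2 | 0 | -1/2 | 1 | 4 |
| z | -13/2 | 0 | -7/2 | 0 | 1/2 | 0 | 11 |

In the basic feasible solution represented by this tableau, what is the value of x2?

11/2

x2 is basic (row 2); its value is the RHS of that row, 11/2.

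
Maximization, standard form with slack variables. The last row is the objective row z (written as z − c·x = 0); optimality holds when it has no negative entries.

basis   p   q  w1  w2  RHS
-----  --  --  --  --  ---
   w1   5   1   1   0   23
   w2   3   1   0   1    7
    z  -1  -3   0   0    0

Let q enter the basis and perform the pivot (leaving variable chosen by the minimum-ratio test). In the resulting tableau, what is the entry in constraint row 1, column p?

Ratio test on column q — row 1: 23/1 = 23; row 2: 7/1 = 7. Minimum is 7 at row 2 (w2 leaves); pivot element 1.
Divide row 2 by 1; eliminate column q from the other rows.
Row 1 update in column p: 5 − 1·3 = 2.

2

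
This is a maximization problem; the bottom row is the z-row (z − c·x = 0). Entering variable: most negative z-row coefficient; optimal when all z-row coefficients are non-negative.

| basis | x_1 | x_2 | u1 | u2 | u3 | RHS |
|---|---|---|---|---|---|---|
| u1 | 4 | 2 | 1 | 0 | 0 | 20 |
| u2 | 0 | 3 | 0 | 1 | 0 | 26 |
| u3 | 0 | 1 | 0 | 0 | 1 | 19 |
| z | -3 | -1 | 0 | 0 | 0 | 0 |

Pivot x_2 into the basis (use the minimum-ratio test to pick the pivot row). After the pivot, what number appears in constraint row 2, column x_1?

0

Ratio test on column x_2 — row 1: 20/2 = 10; row 2: 26/3 = 26/3; row 3: 19/1 = 19. Minimum is 26/3 at row 2 (u2 leaves); pivot element 3.
Divide row 2 by 3; eliminate column x_2 from the other rows.
In the new row 2, the x_1 entry is the old entry divided by the pivot: 0/3 = 0.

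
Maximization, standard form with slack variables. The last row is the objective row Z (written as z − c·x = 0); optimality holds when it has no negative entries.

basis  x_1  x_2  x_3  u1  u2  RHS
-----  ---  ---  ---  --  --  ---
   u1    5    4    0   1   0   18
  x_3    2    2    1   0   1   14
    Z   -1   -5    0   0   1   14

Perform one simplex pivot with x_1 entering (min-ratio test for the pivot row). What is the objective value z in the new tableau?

88/5

Ratio test on column x_1 — row 1: 18/5 = 18/5; row 2: 14/2 = 7. Minimum is 18/5 at row 1 (u1 leaves); pivot element 5.
Pivot on row 1; the Z-row RHS becomes 14 − (-1)·(18/5) = 88/5.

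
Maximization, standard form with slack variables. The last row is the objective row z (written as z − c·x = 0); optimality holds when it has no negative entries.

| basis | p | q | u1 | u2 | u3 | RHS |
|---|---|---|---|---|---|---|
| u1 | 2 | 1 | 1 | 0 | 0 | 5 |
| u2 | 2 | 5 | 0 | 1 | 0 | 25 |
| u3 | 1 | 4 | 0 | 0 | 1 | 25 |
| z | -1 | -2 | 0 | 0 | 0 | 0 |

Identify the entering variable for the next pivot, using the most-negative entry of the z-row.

q

Negative z-row entries: p: -1, q: -2.
The most negative is -2 in column q, so q enters.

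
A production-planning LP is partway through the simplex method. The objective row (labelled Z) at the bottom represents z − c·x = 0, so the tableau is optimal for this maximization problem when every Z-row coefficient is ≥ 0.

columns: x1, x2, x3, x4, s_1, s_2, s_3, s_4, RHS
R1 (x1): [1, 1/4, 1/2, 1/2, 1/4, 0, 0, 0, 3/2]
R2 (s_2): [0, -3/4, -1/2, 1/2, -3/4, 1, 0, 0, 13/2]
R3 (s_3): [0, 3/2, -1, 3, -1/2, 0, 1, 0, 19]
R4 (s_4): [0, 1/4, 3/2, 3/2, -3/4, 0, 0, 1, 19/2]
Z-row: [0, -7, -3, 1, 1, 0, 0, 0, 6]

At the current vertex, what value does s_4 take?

19/2

s_4 is basic (row 4); its value is the RHS of that row, 19/2.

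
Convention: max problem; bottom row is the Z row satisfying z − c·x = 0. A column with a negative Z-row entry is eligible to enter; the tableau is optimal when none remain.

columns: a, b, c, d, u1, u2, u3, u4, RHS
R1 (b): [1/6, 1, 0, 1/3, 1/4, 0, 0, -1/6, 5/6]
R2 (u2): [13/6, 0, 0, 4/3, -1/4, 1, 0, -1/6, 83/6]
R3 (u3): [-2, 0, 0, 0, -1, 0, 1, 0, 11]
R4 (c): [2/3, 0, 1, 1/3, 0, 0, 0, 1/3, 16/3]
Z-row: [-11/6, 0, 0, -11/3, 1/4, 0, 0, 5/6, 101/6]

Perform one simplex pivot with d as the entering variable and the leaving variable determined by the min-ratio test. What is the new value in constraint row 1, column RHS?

5/2

Ratio test on column d — row 1: (5/6)/(1/3) = 5/2; row 2: (83/6)/(4/3) = 83/8; row 3: entry 0 ≤ 0; row 4: (16/3)/(1/3) = 16. Minimum is 5/2 at row 1 (b leaves); pivot element 1/3.
Divide row 1 by 1/3; eliminate column d from the other rows.
In the new row 1, the RHS entry is the old entry divided by the pivot: (5/6)/(1/3) = 5/2.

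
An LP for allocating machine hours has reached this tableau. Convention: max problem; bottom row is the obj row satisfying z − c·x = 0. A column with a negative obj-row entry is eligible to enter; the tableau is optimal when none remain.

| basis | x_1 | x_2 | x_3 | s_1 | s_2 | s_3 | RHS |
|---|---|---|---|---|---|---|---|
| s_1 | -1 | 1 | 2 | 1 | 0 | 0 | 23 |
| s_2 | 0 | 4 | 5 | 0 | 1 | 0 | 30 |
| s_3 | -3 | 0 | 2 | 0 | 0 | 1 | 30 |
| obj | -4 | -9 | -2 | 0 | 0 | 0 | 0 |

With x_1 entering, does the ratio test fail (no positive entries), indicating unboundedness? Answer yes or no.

yes

Every constraint-row entry in column x_1 is ≤ 0, so increasing x_1 is unbounded.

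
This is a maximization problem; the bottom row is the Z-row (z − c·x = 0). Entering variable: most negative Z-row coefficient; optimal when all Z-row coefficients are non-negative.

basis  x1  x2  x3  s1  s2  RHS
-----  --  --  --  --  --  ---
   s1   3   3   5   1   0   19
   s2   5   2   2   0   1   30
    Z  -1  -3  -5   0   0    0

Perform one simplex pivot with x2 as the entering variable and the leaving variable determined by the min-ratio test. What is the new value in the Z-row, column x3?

Ratio test on column x2 — row 1: 19/3 = 19/3; row 2: 30/2 = 15. Minimum is 19/3 at row 1 (s1 leaves); pivot element 3.
Divide row 1 by 3; eliminate column x2 from the other rows.
Z-row update in column x3: -5 − (-3)·(5/3) = 0.

0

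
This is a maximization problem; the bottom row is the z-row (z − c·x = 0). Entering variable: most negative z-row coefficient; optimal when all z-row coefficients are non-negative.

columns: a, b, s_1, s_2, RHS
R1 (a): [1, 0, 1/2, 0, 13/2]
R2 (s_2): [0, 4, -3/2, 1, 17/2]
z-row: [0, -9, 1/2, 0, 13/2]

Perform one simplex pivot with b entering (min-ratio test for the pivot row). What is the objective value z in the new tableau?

205/8

Ratio test on column b — row 1: entry 0 ≤ 0; row 2: (17/2)/4 = 17/8. Minimum is 17/8 at row 2 (s_2 leaves); pivot element 4.
Pivot on row 2; the z-row RHS becomes 13/2 − (-9)·(17/8) = 205/8.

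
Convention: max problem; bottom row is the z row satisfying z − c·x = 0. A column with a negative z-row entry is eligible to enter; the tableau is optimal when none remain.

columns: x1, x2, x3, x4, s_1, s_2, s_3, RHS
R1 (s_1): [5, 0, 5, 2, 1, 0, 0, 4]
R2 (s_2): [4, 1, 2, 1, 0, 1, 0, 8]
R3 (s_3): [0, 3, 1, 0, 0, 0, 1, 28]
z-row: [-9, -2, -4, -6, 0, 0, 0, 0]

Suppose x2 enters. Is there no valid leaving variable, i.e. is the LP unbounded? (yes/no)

no

Column x2 has positive entries in row(s) 2, 3, so the ratio test bounds it — not unbounded.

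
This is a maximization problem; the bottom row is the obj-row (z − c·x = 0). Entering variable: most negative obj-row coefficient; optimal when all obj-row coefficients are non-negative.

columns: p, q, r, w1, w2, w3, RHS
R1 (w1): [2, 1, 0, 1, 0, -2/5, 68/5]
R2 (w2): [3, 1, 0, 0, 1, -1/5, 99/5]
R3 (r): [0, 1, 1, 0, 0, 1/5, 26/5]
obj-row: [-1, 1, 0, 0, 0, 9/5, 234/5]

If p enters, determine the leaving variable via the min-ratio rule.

Column p entries and ratios — w1: (68/5)/2 = 34/5; w2: (99/5)/3 = 33/5; r: 0 ≤ 0, skip.
Smallest ratio is 33/5 in the row of w2, so w2 leaves.

w2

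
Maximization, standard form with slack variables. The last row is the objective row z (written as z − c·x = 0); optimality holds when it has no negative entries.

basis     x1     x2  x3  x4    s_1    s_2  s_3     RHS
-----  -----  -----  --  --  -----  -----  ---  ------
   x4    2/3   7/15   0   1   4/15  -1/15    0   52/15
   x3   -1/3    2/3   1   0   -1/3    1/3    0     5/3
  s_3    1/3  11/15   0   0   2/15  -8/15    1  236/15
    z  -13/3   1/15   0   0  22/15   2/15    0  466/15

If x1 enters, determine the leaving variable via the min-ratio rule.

Column x1 entries and ratios — x4: (52/15)/(2/3) = 26/5; x3: -1/3 ≤ 0, skip; s_3: (236/15)/(1/3) = 236/5.
Smallest ratio is 26/5 in the row of x4, so x4 leaves.

x4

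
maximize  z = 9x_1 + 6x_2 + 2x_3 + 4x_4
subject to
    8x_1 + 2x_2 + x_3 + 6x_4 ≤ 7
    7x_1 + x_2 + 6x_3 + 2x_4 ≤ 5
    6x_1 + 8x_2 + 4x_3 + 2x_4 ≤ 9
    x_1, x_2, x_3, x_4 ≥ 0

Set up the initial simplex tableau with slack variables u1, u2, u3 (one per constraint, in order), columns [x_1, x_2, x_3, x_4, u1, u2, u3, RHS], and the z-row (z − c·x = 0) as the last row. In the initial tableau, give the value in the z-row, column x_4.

The z-row carries the negated objective coefficients: the x_4 entry is -4.

-4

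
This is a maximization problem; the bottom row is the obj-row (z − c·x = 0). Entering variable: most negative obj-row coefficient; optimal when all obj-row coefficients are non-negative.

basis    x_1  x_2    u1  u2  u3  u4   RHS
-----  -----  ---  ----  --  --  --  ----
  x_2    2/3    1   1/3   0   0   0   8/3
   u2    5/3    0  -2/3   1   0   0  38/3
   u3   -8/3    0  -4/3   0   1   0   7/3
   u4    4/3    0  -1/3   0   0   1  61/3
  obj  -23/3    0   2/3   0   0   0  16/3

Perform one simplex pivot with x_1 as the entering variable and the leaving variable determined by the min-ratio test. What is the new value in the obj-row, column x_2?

Ratio test on column x_1 — row 1: (8/3)/(2/3) = 4; row 2: (38/3)/(5/3) = 38/5; row 3: entry -8/3 ≤ 0; row 4: (61/3)/(4/3) = 61/4. Minimum is 4 at row 1 (x_2 leaves); pivot element 2/3.
Divide row 1 by 2/3; eliminate column x_1 from the other rows.
obj-row update in column x_2: 0 − (-23/3)·(3/2) = 23/2.

23/2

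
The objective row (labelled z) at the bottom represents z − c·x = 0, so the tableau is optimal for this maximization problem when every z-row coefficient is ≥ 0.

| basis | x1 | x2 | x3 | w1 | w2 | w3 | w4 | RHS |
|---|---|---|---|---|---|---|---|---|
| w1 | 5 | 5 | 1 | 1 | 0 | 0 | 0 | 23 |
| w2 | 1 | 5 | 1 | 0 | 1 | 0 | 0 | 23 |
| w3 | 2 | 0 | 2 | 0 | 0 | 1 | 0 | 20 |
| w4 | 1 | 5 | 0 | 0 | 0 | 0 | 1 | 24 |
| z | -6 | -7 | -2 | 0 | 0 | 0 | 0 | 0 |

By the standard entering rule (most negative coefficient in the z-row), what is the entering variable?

Negative z-row entries: x1: -6, x2: -7, x3: -2.
The most negative is -7 in column x2, so x2 enters.

x2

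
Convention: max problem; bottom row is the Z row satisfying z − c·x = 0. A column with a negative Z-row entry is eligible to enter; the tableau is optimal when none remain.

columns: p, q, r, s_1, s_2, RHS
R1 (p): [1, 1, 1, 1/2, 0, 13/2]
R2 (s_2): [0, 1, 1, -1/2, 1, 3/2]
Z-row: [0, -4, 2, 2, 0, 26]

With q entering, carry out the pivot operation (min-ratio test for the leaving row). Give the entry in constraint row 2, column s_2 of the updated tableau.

Ratio test on column q — row 1: (13/2)/1 = 13/2; row 2: (3/2)/1 = 3/2. Minimum is 3/2 at row 2 (s_2 leaves); pivot element 1.
Divide row 2 by 1; eliminate column q from the other rows.
In the new row 2, the s_2 entry is the old entry divided by the pivot: 1/1 = 1.

1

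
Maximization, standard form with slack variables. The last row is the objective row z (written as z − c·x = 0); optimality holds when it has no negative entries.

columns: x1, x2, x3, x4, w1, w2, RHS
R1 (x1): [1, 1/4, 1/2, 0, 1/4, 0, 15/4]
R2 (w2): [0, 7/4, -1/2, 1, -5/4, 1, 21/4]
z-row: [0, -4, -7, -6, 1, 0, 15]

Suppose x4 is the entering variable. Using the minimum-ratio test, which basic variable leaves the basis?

w2

Column x4 entries and ratios — x1: 0 ≤ 0, skip; w2: (21/4)/1 = 21/4.
Smallest ratio is 21/4 in the row of w2, so w2 leaves.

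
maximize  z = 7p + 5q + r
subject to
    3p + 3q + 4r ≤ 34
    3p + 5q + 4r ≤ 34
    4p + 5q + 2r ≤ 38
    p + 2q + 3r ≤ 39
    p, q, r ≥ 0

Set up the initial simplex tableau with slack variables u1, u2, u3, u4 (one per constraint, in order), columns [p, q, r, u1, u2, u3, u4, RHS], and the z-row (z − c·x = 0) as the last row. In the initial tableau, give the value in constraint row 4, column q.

Constraint 4 has coefficient 2 on q.

2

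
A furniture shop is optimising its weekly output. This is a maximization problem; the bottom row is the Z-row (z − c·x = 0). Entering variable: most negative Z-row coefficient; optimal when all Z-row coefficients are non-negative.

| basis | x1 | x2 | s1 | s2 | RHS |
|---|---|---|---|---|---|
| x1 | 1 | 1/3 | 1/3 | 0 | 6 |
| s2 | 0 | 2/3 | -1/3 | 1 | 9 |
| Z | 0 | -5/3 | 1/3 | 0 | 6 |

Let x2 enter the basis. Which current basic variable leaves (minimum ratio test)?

s2

Column x2 entries and ratios — x1: 6/(1/3) = 18; s2: 9/(2/3) = 27/2.
Smallest ratio is 27/2 in the row of s2, so s2 leaves.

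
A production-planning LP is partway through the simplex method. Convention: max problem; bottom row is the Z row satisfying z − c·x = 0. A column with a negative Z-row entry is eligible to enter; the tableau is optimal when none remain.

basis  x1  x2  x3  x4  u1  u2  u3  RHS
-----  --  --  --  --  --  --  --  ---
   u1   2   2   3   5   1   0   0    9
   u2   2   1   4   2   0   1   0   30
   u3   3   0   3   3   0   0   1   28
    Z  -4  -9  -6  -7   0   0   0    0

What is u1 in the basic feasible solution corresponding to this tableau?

9

u1 is basic (row 1); its value is the RHS of that row, 9.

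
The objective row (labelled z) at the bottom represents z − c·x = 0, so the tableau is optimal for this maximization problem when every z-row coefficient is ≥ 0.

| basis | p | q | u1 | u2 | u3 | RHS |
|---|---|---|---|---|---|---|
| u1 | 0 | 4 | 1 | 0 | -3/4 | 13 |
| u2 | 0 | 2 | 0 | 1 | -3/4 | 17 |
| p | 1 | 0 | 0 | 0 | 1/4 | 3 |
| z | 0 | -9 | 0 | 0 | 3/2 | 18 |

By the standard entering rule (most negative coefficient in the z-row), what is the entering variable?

q

Negative z-row entries: q: -9.
The most negative is -9 in column q, so q enters.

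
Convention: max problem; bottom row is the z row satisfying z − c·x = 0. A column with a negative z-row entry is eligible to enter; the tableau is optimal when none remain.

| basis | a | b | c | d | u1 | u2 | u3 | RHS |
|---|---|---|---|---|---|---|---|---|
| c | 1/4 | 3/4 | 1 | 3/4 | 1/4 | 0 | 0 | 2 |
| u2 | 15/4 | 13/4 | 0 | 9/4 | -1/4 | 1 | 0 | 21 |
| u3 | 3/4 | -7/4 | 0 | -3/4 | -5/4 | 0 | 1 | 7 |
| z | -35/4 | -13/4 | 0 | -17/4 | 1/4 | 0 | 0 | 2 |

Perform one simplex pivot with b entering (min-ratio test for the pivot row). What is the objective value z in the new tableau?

32/3

Ratio test on column b — row 1: 2/(3/4) = 8/3; row 2: 21/(13/4) = 84/13; row 3: entry -7/4 ≤ 0. Minimum is 8/3 at row 1 (c leaves); pivot element 3/4.
Pivot on row 1; the z-row RHS becomes 2 − (-13/4)·(8/3) = 32/3.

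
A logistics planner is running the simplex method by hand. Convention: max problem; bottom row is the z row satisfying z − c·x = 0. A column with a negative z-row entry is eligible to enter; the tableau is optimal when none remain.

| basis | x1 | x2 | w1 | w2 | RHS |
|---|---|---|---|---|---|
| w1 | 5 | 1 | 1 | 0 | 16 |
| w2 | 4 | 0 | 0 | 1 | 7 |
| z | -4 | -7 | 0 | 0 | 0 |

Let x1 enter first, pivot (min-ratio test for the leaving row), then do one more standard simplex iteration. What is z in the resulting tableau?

Ratio test on column x1 — row 1: 16/5 = 16/5; row 2: 7/4 = 7/4. Minimum is 7/4 at row 2 (w2 leaves); pivot element 4.
Pivot on row 2; the z-row RHS becomes 0 − (-4)·(7/4) = 7.
Next entering variable (most negative z-row entry -7): x2.
Ratio test on column x2 — row 1: (29/4)/1 = 29/4; row 2: entry 0 ≤ 0. Minimum is 29/4 at row 1 (w1 leaves); pivot element 1.
After the second pivot the z-row RHS is 7 − (-7)·(29/4) = 231/4.

231/4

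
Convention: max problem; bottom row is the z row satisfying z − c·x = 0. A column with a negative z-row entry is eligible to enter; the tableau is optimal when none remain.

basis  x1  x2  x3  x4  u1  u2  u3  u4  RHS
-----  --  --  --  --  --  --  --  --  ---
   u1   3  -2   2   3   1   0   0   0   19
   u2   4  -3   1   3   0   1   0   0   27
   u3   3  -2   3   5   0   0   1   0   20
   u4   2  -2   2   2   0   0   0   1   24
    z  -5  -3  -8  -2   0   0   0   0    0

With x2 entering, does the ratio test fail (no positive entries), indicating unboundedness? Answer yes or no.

yes

Every constraint-row entry in column x2 is ≤ 0, so increasing x2 is unbounded.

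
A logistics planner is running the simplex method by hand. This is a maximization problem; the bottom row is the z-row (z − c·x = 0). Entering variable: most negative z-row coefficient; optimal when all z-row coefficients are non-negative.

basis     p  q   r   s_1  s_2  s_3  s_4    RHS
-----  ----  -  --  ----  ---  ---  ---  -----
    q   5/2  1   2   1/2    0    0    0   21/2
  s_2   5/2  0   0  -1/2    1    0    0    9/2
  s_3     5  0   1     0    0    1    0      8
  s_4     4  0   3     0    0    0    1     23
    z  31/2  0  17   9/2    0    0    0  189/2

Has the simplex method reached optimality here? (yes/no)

Every z-row coefficient is ≥ 0, so the tableau is optimal.

yes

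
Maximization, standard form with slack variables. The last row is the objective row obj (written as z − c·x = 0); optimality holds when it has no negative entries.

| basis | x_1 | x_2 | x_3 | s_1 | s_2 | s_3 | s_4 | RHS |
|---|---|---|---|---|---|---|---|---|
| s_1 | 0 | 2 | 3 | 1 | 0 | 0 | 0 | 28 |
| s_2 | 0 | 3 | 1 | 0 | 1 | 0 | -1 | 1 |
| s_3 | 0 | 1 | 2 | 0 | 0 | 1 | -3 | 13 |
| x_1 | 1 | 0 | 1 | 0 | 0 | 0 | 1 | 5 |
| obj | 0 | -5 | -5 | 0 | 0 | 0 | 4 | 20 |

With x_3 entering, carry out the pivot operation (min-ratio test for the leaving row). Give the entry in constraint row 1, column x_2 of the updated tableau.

Ratio test on column x_3 — row 1: 28/3 = 28/3; row 2: 1/1 = 1; row 3: 13/2 = 13/2; row 4: 5/1 = 5. Minimum is 1 at row 2 (s_2 leaves); pivot element 1.
Divide row 2 by 1; eliminate column x_3 from the other rows.
Row 1 update in column x_2: 2 − 3·3 = -7.

-7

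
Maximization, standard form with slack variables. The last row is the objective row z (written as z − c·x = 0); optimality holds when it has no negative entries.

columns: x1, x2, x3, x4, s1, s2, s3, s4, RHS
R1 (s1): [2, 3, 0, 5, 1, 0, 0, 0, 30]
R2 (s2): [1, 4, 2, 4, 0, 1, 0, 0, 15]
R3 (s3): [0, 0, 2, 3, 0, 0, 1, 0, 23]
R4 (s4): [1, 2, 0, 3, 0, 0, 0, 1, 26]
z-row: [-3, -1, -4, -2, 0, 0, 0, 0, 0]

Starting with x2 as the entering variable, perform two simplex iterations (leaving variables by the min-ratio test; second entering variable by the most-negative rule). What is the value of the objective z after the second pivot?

30

Ratio test on column x2 — row 1: 30/3 = 10; row 2: 15/4 = 15/4; row 3: entry 0 ≤ 0; row 4: 26/2 = 13. Minimum is 15/4 at row 2 (s2 leaves); pivot element 4.
Pivot on row 2; the z-row RHS becomes 0 − (-1)·(15/4) = 15/4.
Next entering variable (most negative z-row entry -7/2): x3.
Ratio test on column x3 — row 1: entry -3/2 ≤ 0; row 2: (15/4)/(1/2) = 15/2; row 3: 23/2 = 23/2; row 4: entry -1 ≤ 0. Minimum is 15/2 at row 2 (x2 leaves); pivot element 1/2.
After the second pivot the z-row RHS is 15/4 − (-7/2)·(15/2) = 30.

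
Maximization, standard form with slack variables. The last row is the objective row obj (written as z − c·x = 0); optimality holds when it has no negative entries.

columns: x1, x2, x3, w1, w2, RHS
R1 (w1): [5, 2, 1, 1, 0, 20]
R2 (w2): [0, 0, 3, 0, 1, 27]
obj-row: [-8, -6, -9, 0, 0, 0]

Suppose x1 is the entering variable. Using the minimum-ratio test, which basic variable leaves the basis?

w1

Column x1 entries and ratios — w1: 20/5 = 4; w2: 0 ≤ 0, skip.
Smallest ratio is 4 in the row of w1, so w1 leaves.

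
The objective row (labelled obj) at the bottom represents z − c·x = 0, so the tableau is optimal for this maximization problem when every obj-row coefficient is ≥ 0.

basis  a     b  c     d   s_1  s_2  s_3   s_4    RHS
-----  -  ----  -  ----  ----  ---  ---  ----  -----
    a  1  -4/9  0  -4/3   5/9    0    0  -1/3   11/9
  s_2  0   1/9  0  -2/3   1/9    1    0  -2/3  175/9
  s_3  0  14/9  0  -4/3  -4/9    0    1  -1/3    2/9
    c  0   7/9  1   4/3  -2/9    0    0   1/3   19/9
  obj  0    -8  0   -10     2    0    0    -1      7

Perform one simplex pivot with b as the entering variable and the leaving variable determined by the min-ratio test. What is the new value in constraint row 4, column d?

Ratio test on column b — row 1: entry -4/9 ≤ 0; row 2: (175/9)/(1/9) = 175; row 3: (2/9)/(14/9) = 1/7; row 4: (19/9)/(7/9) = 19/7. Minimum is 1/7 at row 3 (s_3 leaves); pivot element 14/9.
Divide row 3 by 14/9; eliminate column b from the other rows.
Row 4 update in column d: 4/3 − (7/9)·(-6/7) = 2.

2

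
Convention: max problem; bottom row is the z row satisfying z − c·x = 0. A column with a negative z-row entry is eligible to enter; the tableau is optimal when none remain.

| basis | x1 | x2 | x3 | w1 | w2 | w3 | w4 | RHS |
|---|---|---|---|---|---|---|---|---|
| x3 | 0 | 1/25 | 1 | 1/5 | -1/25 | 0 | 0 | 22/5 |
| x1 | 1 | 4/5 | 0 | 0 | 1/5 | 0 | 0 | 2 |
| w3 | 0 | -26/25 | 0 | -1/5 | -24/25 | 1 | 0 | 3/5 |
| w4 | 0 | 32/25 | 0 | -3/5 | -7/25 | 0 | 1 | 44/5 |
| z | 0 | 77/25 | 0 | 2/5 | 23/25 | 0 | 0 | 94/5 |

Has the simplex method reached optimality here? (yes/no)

Every z-row coefficient is ≥ 0, so the tableau is optimal.

yes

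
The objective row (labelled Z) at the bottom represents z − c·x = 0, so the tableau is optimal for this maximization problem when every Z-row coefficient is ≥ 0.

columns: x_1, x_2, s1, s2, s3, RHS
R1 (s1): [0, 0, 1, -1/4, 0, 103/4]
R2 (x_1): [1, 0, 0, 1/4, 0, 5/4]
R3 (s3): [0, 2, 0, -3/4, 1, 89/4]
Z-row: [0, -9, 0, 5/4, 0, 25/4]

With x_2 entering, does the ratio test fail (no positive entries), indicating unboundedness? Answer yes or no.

Column x_2 has positive entries in row(s) 3, so the ratio test bounds it — not unbounded.

no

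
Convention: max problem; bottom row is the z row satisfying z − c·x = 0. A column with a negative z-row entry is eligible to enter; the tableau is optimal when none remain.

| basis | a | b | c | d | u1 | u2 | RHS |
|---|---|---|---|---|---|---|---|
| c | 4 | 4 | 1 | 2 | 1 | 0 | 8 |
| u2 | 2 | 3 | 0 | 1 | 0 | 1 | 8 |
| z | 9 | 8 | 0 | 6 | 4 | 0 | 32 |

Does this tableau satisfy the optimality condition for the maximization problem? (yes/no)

Every z-row coefficient is ≥ 0, so the tableau is optimal.

yes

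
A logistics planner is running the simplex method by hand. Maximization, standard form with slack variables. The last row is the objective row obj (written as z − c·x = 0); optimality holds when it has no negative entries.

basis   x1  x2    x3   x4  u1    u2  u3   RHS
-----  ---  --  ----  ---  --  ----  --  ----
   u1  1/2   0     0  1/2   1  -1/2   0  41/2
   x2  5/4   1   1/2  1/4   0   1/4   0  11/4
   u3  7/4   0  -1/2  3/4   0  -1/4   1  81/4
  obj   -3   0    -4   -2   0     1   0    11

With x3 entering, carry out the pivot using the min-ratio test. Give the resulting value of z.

Ratio test on column x3 — row 1: entry 0 ≤ 0; row 2: (11/4)/(1/2) = 11/2; row 3: entry -1/2 ≤ 0. Minimum is 11/2 at row 2 (x2 leaves); pivot element 1/2.
Pivot on row 2; the obj-row RHS becomes 11 − (-4)·(11/2) = 33.

33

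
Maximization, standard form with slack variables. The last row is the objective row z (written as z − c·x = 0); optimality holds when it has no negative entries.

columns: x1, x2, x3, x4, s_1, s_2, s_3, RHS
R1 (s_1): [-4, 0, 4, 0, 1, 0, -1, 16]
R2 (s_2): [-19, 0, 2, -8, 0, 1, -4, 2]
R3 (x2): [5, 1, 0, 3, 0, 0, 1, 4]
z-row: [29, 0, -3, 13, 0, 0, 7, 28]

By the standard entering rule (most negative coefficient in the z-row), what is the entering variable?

Negative z-row entries: x3: -3.
The most negative is -3 in column x3, so x3 enters.

x3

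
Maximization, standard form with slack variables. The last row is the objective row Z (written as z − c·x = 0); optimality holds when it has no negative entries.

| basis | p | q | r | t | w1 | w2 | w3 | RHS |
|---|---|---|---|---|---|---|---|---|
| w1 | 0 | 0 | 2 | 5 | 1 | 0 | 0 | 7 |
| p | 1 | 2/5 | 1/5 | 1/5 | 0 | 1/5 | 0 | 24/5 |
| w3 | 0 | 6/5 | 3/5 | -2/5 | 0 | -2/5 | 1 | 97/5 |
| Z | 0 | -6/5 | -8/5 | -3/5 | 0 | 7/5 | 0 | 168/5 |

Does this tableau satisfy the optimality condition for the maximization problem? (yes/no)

The Z-row has a negative entry -8/5 in column r, so it is not optimal.

no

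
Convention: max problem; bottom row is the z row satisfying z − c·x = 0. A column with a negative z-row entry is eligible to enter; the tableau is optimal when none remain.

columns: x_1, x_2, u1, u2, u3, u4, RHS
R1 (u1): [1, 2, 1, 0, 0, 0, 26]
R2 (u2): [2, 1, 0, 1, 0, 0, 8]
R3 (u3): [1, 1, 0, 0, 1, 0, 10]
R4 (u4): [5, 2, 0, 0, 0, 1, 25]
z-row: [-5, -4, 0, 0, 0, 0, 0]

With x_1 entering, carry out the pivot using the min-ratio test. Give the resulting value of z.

20

Ratio test on column x_1 — row 1: 26/1 = 26; row 2: 8/2 = 4; row 3: 10/1 = 10; row 4: 25/5 = 5. Minimum is 4 at row 2 (u2 leaves); pivot element 2.
Pivot on row 2; the z-row RHS becomes 0 − (-5)·4 = 20.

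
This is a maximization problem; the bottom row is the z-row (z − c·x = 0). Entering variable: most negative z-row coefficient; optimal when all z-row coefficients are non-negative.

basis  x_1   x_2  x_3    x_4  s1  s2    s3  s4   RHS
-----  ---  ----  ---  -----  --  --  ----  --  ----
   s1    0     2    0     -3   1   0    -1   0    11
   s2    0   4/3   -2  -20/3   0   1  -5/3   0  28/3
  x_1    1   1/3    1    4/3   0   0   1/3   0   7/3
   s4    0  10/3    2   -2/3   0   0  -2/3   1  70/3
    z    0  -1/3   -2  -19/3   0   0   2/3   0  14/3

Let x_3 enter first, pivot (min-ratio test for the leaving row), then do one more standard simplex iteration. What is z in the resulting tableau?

Ratio test on column x_3 — row 1: entry 0 ≤ 0; row 2: entry -2 ≤ 0; row 3: (7/3)/1 = 7/3; row 4: (70/3)/2 = 35/3. Minimum is 7/3 at row 3 (x_1 leaves); pivot element 1.
Pivot on row 3; the z-row RHS becomes 14/3 − (-2)·(7/3) = 28/3.
Next entering variable (most negative z-row entry -11/3): x_4.
Ratio test on column x_4 — row 1: entry -3 ≤ 0; row 2: entry -4 ≤ 0; row 3: (7/3)/(4/3) = 7/4; row 4: entry -10/3 ≤ 0. Minimum is 7/4 at row 3 (x_3 leaves); pivot element 4/3.
After the second pivot the z-row RHS is 28/3 − (-11/3)·(7/4) = 63/4.

63/4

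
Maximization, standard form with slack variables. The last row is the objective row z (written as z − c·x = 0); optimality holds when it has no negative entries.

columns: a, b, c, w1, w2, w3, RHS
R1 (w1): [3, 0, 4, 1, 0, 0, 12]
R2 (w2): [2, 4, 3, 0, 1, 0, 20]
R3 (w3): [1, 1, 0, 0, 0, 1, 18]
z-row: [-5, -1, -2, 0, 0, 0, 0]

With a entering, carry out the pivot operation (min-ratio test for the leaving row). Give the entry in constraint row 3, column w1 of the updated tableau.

-1/3

Ratio test on column a — row 1: 12/3 = 4; row 2: 20/2 = 10; row 3: 18/1 = 18. Minimum is 4 at row 1 (w1 leaves); pivot element 3.
Divide row 1 by 3; eliminate column a from the other rows.
Row 3 update in column w1: 0 − 1·(1/3) = -1/3.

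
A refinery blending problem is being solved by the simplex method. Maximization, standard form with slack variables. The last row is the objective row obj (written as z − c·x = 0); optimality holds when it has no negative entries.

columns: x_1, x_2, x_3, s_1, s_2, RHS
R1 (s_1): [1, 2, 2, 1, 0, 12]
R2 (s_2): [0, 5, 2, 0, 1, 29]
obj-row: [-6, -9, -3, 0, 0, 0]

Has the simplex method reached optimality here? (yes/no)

The obj-row has a negative entry -9 in column x_2, so it is not optimal.

no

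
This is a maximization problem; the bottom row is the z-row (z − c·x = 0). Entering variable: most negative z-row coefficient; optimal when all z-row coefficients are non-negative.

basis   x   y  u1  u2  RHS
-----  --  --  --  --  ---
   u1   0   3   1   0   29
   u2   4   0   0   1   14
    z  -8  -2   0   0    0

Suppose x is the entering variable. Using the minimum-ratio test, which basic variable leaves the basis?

Column x entries and ratios — u1: 0 ≤ 0, skip; u2: 14/4 = 7/2.
Smallest ratio is 7/2 in the row of u2, so u2 leaves.

u2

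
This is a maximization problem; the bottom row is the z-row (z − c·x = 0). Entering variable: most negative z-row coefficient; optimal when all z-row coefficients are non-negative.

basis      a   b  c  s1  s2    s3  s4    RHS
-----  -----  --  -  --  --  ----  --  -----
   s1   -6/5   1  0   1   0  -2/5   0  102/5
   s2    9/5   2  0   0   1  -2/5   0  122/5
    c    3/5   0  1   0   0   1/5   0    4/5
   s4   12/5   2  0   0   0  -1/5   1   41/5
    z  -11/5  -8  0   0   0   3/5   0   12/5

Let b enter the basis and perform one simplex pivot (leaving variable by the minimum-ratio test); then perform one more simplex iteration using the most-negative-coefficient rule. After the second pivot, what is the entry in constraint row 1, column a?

-3/2

Ratio test on column b — row 1: (102/5)/1 = 102/5; row 2: (122/5)/2 = 61/5; row 3: entry 0 ≤ 0; row 4: (41/5)/2 = 41/10. Minimum is 41/10 at row 4 (s4 leaves); pivot element 2.
Divide row 4 by 2; eliminate column b from the other rows.
Second iteration: most negative z-row entry is -1/5 in column s3, so s3 enters.
Ratio test on column s3 — row 1: entry -3/10 ≤ 0; row 2: entry -1/5 ≤ 0; row 3: (4/5)/(1/5) = 4; row 4: entry -1/10 ≤ 0. Minimum is 4 at row 3 (c leaves); pivot element 1/5.
Divide row 3 by 1/5; eliminate column s3 from the other rows.
After both pivots, the entry at constraint row 1, column a is -3/2.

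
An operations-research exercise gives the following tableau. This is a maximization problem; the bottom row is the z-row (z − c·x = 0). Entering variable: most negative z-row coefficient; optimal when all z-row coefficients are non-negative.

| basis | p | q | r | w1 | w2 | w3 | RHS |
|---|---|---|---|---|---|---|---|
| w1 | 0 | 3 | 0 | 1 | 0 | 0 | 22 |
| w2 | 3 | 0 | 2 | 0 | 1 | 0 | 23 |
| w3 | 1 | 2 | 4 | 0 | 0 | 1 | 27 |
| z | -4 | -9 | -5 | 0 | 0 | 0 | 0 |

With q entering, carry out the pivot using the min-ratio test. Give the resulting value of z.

66

Ratio test on column q — row 1: 22/3 = 22/3; row 2: entry 0 ≤ 0; row 3: 27/2 = 27/2. Minimum is 22/3 at row 1 (w1 leaves); pivot element 3.
Pivot on row 1; the z-row RHS becomes 0 − (-9)·(22/3) = 66.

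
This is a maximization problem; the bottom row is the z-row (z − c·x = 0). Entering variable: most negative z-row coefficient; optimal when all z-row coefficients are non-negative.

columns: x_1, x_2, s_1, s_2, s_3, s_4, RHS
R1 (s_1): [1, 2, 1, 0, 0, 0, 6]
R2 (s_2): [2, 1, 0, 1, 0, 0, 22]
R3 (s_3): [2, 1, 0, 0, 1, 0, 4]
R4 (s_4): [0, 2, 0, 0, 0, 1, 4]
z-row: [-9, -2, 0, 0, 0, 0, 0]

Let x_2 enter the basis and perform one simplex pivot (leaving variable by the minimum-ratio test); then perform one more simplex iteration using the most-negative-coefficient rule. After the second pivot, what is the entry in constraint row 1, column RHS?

1

Ratio test on column x_2 — row 1: 6/2 = 3; row 2: 22/1 = 22; row 3: 4/1 = 4; row 4: 4/2 = 2. Minimum is 2 at row 4 (s_4 leaves); pivot element 2.
Divide row 4 by 2; eliminate column x_2 from the other rows.
Second iteration: most negative z-row entry is -9 in column x_1, so x_1 enters.
Ratio test on column x_1 — row 1: 2/1 = 2; row 2: 20/2 = 10; row 3: 2/2 = 1; row 4: entry 0 ≤ 0. Minimum is 1 at row 3 (s_3 leaves); pivot element 2.
Divide row 3 by 2; eliminate column x_1 from the other rows.
After both pivots, the entry at constraint row 1, column RHS is 1.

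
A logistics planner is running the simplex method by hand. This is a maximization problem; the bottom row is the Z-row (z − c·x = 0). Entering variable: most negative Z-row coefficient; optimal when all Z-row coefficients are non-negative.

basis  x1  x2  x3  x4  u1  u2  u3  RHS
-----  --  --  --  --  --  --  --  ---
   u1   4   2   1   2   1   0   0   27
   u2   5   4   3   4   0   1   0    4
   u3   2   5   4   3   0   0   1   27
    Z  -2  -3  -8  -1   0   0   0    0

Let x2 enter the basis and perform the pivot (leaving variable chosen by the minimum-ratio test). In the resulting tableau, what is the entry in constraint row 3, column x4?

-2

Ratio test on column x2 — row 1: 27/2 = 27/2; row 2: 4/4 = 1; row 3: 27/5 = 27/5. Minimum is 1 at row 2 (u2 leaves); pivot element 4.
Divide row 2 by 4; eliminate column x2 from the other rows.
Row 3 update in column x4: 3 − 5·1 = -2.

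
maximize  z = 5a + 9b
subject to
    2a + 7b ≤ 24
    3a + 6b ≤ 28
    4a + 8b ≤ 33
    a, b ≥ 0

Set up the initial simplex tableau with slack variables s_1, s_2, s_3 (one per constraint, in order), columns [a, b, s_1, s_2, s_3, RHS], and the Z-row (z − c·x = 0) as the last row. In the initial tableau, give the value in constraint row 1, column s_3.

Slack s_3 belongs to constraint 3; its column is the unit vector e_3, so the entry in row 1 is 0.

0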